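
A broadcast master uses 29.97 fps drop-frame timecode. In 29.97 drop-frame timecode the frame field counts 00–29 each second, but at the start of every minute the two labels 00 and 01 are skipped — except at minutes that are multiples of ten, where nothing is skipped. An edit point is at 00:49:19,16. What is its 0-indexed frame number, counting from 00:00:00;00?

Complete 10-minute blocks: 4, each 17982 frames → 71928.
Remaining 9 whole minutes in the current block: 1800 + 8 × 1798 = 16184 frames.
Within the current minute: 19 × 30 + 16 − 2 = 584 (labels ;00/;01 skipped at this minute). Total = 71928 + 16184 + 584 = 88696.

88696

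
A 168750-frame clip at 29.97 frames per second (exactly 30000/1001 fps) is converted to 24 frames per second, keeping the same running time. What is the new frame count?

135135 frames

Target frames = source frames × (target rate / source rate) = 168750 × (24)/(30000/1001) = 168750 × 1001/1250 = 135135.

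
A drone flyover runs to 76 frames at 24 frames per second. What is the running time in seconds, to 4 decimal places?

3.1667 seconds

Running time = 76 × 1/24 = 19/6 s ≈ 3.1667 s.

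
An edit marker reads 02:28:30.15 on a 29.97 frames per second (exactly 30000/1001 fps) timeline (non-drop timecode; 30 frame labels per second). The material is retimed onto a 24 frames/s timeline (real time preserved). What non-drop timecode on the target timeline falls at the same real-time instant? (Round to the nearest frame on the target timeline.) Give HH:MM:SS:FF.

02:28:39:10

Source frame index: (2×3600 + 28×60 + 30) × 30 + 15 = 267315.
Real time: 267315 / (30000/1001) = 17838821/2000 s.
Target frame: (17838821/2000) × (24) = 53516463/250 ≈ 214065.852 → 214066.
At 24 labels/s: frame 214066 → 02:28:39:10.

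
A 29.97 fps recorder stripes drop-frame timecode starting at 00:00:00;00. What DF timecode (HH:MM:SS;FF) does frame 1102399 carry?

10:13:03;13

Ten DF minutes hold 17982 frames, so frame 1102399 lies in block 61 (frames 1096902–1114883) with 5497 frames into that block.
The block's first minute is 1800 frames and the rest 1798 each; 5497 frames reaches minute 3, so 61 × 18 + 3 × 2 = 1104 labels have been skipped so far.
Adding those back, label number 1102399 + 1104 = 1103503 at 30 labels/s is 36783 s + 13 f = 10 h 13 min 3 s frame 13, i.e. 10:13:03;13.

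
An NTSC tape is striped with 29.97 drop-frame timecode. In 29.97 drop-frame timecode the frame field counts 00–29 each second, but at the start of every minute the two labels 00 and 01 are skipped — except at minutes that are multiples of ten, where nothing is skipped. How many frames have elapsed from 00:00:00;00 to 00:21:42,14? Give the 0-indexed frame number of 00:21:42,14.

Complete 10-minute blocks: 2, each 17982 frames → 35964.
Remaining 1 whole minute in the current block: 1800 + 0 × 1798 = 1800 frames.
Within the current minute: 42 × 30 + 14 − 2 = 1272 (labels ;00/;01 skipped at this minute). Total = 35964 + 1800 + 1272 = 39036.

39036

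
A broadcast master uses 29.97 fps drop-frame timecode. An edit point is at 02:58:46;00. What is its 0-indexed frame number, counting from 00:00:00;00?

321458

Complete 10-minute blocks: 17, each 17982 frames → 305694.
Remaining 8 whole minutes in the current block: 1800 + 7 × 1798 = 14386 frames.
Within the current minute: 46 × 30 + 0 − 2 = 1378 (labels ;00/;01 skipped at this minute). Total = 305694 + 14386 + 1378 = 321458.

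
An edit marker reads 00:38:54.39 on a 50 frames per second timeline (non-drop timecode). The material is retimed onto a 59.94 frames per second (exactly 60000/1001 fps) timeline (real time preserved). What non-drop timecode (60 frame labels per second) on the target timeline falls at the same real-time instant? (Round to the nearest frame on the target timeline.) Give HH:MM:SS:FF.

00:38:52:27

Source frame index: (0×3600 + 38×60 + 54) × 50 + 39 = 116739.
Real time: 116739 / (50) = 116739/50 s.
Target frame: (116739/50) × (60000/1001) = 20012400/143 ≈ 139946.853 → 139947.
At 60 labels/s: frame 139947 → 00:38:52:27.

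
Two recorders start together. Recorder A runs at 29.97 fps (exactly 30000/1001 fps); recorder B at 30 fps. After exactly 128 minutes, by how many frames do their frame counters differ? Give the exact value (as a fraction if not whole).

230400/1001 frames

128 min = 7680 s.
A emits 30000/1001 × 7680 = 230400000/1001 frames; B emits 30 × 7680 = 230400.
Difference = 230400/1001 frames (≈ 230.1698); B is ahead of A.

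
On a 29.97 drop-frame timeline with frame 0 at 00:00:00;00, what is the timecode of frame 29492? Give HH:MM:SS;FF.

Each 10-minute DF block holds 10 × 60 × 30 − 9 × 2 = 17982 frames. 29492 ÷ 17982 → 1 full block, remainder 11510.
Within the partial block the first minute is 1800 frames and each further minute 1798, so 6 further minute boundaries passed. Total skipped labels = 18 × 1 + 2 × 6 = 30.
Non-drop label index = 29492 + 30 = 29522; at 30 labels/s that is 00:16:24:02, i.e. DF 00:16:24;02.

00:16:24;02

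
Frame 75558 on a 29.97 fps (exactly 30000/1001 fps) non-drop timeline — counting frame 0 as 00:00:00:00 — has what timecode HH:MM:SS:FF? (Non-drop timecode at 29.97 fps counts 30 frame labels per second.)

00:41:58:18

75558 ÷ 30 = 2518 full seconds, remainder 18 frames.
2518 s = 0 h 41 min 58 s.
Timecode: 00:41:58:18.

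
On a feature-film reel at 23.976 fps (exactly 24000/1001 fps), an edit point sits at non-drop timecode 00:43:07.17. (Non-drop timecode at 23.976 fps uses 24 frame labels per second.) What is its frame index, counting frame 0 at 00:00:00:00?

Total seconds to the label: (0 × 3600 + 43 × 60 + 7) = 2587.
Frame index = 2587 × 24 + 17 = 62105.

62105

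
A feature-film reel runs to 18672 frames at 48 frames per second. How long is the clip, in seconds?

389 seconds

Running time = 18672 / (48) = 389 s.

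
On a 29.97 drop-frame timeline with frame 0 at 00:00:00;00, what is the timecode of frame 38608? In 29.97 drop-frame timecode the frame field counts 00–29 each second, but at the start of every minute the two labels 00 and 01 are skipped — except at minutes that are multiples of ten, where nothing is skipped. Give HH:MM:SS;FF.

00:21:28;06

Each 10-minute DF block holds 10 × 60 × 30 − 9 × 2 = 17982 frames. 38608 ÷ 17982 → 2 full blocks, remainder 2644.
Within the partial block the first minute is 1800 frames and each further minute 1798, so 1 further minute boundary passed. Total skipped labels = 18 × 2 + 2 × 1 = 38.
Non-drop label index = 38608 + 38 = 38646; at 30 labels/s that is 00:21:28:06, i.e. DF 00:21:28;06.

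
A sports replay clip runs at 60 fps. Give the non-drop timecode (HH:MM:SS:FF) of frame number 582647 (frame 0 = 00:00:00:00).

02:41:50:47

582647 ÷ 60 = 9710 full seconds, remainder 47 frames.
9710 s = 2 h 41 min 50 s.
Timecode: 02:41:50:47.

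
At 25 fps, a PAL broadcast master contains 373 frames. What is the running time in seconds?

14.92 seconds

Running time = 373 / (25) = 14.92 s.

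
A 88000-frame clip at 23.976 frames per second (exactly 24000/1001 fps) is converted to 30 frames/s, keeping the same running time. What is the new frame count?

110110 frames

Target frames = source frames × (target rate / source rate) = 88000 × (30)/(24000/1001) = 88000 × 1001/800 = 110110.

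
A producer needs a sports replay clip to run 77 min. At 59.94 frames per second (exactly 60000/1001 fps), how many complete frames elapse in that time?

77 min = 4620 s.
Frames = 4620 × 60000/1001 = 3600000/13 ≈ 276923.0769.
Complete frames: 276923.

276923 frames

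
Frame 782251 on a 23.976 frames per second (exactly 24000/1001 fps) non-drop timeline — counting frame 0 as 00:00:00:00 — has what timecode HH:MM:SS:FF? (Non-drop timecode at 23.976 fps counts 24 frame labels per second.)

09:03:13:19

782251 ÷ 24 = 32593 full seconds, remainder 19 frames.
32593 s = 9 h 3 min 13 s.
Timecode: 09:03:13:19.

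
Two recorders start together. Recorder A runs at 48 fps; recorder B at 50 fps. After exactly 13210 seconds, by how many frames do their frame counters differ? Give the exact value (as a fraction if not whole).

26420 frames

A emits 48 × 13210 = 634080 frames; B emits 50 × 13210 = 660500.
Difference = 26420 frames; B is ahead of A.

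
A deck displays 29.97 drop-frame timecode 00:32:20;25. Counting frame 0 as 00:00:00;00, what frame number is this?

58167

As if non-drop at 30 labels/s: (0 × 3600 + 32 × 60 + 20) × 30 + 25 = 58225.
Minute boundaries passed: 32; those not divisible by 10: 32 − 3 = 29; dropped labels = 2 × 29 = 58.
Actual frame index = 58225 − 58 = 58167.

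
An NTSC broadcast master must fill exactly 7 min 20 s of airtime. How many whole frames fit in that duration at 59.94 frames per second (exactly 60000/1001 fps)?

7 min 20 s = 440 s.
Frames = 440 × 60000/1001 = 2400000/91 ≈ 26373.6264.
Complete frames: 26373.

26373 frames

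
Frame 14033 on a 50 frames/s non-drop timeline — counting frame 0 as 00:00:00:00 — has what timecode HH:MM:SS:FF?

14033 ÷ 50 = 280 full seconds, remainder 33 frames.
280 s = 0 h 4 min 40 s.
Timecode: 00:04:40:33.

00:04:40:33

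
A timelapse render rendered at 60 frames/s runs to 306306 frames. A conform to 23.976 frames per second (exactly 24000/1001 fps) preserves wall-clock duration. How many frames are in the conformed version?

122400 frames

Target frames = source frames × (target rate / source rate) = 306306 × (24000/1001)/(60) = 306306 × 400/1001 = 122400.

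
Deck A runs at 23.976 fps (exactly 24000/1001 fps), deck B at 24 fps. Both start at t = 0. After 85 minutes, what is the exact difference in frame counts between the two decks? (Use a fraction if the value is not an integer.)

85 min = 5100 s.
A emits 24000/1001 × 5100 = 122400000/1001 frames; B emits 24 × 5100 = 122400.
Difference = 122400/1001 frames (≈ 122.2777); B is ahead of A.

122400/1001 frames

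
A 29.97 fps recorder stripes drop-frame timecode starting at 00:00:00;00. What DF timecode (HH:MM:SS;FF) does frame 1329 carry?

00:00:44;09

Each 10-minute DF block holds 10 × 60 × 30 − 9 × 2 = 17982 frames. 1329 ÷ 17982 → 0 full blocks, remainder 1329.
Within the partial block the first minute is 1800 frames and each further minute 1798, so 0 further minute boundaries passed. Total skipped labels = 18 × 0 + 2 × 0 = 0.
Non-drop label index = 1329 + 0 = 1329; at 30 labels/s that is 00:00:44:09, i.e. DF 00:00:44;09.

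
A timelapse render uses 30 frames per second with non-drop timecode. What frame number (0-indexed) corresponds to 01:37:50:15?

Total seconds to the label: (1 × 3600 + 37 × 60 + 50) = 5870.
Frame index = 5870 × 30 + 15 = 176115.

176115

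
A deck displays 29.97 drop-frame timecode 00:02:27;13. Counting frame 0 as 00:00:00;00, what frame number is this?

Complete 10-minute blocks: 0, each 17982 frames → 0.
Remaining 2 whole minutes in the current block: 1800 + 1 × 1798 = 3598 frames.
Within the current minute: 27 × 30 + 13 − 2 = 821 (labels ;00/;01 skipped at this minute). Total = 0 + 3598 + 821 = 4419.

4419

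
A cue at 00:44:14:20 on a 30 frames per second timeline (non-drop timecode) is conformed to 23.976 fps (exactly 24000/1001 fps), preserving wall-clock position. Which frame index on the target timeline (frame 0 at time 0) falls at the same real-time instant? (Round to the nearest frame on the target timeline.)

frame 63648

Source frame index: (0×3600 + 44×60 + 14) × 30 + 20 = 79640.
Real time: 79640 / (30) = 7964/3 s.
Target frame: (7964/3) × (24000/1001) = 5792000/91 ≈ 63648.352 → 63648.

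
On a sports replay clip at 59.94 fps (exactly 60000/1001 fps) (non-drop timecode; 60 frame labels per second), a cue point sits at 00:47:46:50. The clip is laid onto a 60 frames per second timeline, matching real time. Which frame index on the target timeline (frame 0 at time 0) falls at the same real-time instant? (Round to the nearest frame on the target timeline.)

Source frame index: (0×3600 + 47×60 + 46) × 60 + 50 = 172010.
Real time: 172010 / (60000/1001) = 17218201/6000 s.
Target frame: (17218201/6000) × (60) = 17218201/100 ≈ 172182.010 → 172182.

frame 172182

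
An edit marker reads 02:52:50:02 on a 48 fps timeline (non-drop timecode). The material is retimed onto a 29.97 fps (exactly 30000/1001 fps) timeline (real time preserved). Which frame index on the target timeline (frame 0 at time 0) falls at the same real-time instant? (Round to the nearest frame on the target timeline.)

frame 310790

Source frame index: (2×3600 + 52×60 + 50) × 48 + 2 = 497762.
Real time: 497762 / (48) = 248881/24 s.
Target frame: (248881/24) × (30000/1001) = 311101250/1001 ≈ 310790.460 → 310790.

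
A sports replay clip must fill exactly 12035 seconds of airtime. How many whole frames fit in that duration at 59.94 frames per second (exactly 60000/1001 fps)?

Frames = 12035 × 60000/1001 = 722100000/1001 ≈ 721378.6214.
Complete frames: 721378.

721378 frames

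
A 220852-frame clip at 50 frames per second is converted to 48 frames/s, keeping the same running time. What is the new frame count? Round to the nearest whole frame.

Frames at target rate = 220852 × (48) / (50) = 5300448/25 ≈ 212017.920.
Nearest whole frame: 212018.

212018 frames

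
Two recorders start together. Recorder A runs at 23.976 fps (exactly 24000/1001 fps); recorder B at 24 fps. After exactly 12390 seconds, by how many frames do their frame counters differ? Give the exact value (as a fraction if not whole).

A emits 24000/1001 × 12390 = 42480000/143 frames; B emits 24 × 12390 = 297360.
Difference = 42480/143 frames (≈ 297.0629); B is ahead of A.

42480/143 frames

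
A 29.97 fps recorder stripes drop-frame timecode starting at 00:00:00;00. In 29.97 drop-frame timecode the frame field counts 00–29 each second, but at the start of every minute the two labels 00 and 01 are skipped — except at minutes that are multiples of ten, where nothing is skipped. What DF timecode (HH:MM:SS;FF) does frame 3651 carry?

Each 10-minute DF block holds 10 × 60 × 30 − 9 × 2 = 17982 frames. 3651 ÷ 17982 → 0 full blocks, remainder 3651.
Within the partial block the first minute is 1800 frames and each further minute 1798, so 2 further minute boundaries passed. Total skipped labels = 18 × 0 + 2 × 2 = 4.
Non-drop label index = 3651 + 4 = 3655; at 30 labels/s that is 00:02:01:25, i.e. DF 00:02:01;25.

00:02:01;25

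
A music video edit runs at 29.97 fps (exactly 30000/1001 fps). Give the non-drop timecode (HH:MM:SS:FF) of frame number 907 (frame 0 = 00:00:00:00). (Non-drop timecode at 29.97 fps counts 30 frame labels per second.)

907 ÷ 30 = 30 full seconds, remainder 7 frames.
30 s = 0 h 0 min 30 s.
Timecode: 00:00:30:07.

00:00:30:07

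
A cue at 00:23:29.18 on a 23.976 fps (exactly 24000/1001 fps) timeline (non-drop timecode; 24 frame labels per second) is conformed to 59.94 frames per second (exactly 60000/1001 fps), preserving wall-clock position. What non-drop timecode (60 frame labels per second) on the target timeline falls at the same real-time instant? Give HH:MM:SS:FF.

Source frame index: (0×3600 + 23×60 + 29) × 24 + 18 = 33834.
Real time: 33834 / (24000/1001) = 5644639/4000 s.
Target frame: (5644639/4000) × (60000/1001) = 84585.
At 60 labels/s: frame 84585 → 00:23:29:45.

00:23:29:45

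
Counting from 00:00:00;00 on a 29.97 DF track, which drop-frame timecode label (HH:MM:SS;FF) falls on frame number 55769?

Each 10-minute DF block holds 10 × 60 × 30 − 9 × 2 = 17982 frames. 55769 ÷ 17982 → 3 full blocks, remainder 1823.
Within the partial block the first minute is 1800 frames and each further minute 1798, so 1 further minute boundary passed. Total skipped labels = 18 × 3 + 2 × 1 = 56.
Non-drop label index = 55769 + 56 = 55825; at 30 labels/s that is 00:31:00:25, i.e. DF 00:31:00;25.

00:31:00;25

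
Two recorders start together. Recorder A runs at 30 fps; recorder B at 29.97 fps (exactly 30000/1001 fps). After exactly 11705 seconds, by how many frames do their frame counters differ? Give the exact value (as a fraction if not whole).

351150/1001 frames

A emits 30 × 11705 = 351150 frames; B emits 30000/1001 × 11705 = 351150000/1001.
Difference = 351150/1001 frames (≈ 350.7992); B is behind A.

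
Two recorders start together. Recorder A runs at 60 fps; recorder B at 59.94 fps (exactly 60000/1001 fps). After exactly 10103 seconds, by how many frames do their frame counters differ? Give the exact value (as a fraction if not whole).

A emits 60 × 10103 = 606180 frames; B emits 60000/1001 × 10103 = 606180000/1001.
Difference = 606180/1001 frames (≈ 605.5744); B is behind A.

606180/1001 frames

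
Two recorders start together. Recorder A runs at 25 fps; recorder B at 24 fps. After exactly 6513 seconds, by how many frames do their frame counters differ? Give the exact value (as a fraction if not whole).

6513 frames

A emits 25 × 6513 = 162825 frames; B emits 24 × 6513 = 156312.
Difference = 6513 frames; B is behind A.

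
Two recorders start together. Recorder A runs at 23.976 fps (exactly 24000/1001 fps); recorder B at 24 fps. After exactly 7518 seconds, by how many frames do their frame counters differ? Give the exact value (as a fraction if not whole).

25776/143 frames

A emits 24000/1001 × 7518 = 25776000/143 frames; B emits 24 × 7518 = 180432.
Difference = 25776/143 frames (≈ 180.2517); B is ahead of A.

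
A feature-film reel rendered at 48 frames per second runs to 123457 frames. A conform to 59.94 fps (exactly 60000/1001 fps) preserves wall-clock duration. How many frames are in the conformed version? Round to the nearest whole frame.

154167 frames

Frames at target rate = 123457 × (60000/1001) / (48) = 154321250/1001 ≈ 154167.083.
Nearest whole frame: 154167.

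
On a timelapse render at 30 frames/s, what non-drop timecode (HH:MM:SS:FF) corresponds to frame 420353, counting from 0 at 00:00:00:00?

420353 ÷ 30 = 14011 full seconds, remainder 23 frames.
14011 s = 3 h 53 min 31 s.
Timecode: 03:53:31:23.

03:53:31:23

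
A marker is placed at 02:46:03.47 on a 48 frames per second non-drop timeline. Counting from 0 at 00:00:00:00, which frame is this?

frame 478271

Total seconds to the label: (2 × 3600 + 46 × 60 + 3) = 9963.
Frame index = 9963 × 48 + 47 = 478271.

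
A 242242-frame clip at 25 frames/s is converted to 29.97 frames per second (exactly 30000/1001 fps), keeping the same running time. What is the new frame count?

Target frames = source frames × (target rate / source rate) = 242242 × (30000/1001)/(25) = 242242 × 1200/1001 = 290400.

290400 frames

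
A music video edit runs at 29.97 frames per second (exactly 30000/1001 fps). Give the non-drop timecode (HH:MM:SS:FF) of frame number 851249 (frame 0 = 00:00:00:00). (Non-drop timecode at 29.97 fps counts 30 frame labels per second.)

851249 ÷ 30 = 28374 full seconds, remainder 29 frames.
28374 s = 7 h 52 min 54 s.
Timecode: 07:52:54:29.

07:52:54:29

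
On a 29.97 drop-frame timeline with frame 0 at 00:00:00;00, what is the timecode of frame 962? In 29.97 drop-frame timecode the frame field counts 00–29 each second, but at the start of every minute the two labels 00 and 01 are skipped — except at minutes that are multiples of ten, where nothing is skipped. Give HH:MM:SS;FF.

00:00:32;02

Ten DF minutes hold 17982 frames, so frame 962 lies in block 0 (frames 0–17981) with 962 frames into that block.
The block's first minute is 1800 frames and the rest 1798 each; 962 frames reaches minute 0, so 0 × 18 + 0 × 2 = 0 labels have been skipped so far.
Adding those back, label number 962 + 0 = 962 at 30 labels/s is 32 s + 2 f = 0 h 0 min 32 s frame 2, i.e. 00:00:32;02.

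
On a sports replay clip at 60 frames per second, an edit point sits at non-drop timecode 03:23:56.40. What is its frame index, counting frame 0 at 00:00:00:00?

frame 734200

Total seconds to the label: (3 × 3600 + 23 × 60 + 56) = 12236.
Frame index = 12236 × 60 + 40 = 734200.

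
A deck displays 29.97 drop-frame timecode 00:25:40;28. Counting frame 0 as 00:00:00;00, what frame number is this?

46182

As if non-drop at 30 labels/s: (0 × 3600 + 25 × 60 + 40) × 30 + 28 = 46228.
Minute boundaries passed: 25; those not divisible by 10: 25 − 2 = 23; dropped labels = 2 × 23 = 46.
Actual frame index = 46228 − 46 = 46182.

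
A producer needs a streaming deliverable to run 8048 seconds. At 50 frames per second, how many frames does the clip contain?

Frames = 8048 × 50 = 402400.

402400 frames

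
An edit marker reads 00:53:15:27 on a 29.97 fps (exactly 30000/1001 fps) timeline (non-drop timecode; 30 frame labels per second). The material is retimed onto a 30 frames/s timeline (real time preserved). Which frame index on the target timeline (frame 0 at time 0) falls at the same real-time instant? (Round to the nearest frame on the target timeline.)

frame 95973

Source frame index: (0×3600 + 53×60 + 15) × 30 + 27 = 95877.
Real time: 95877 / (30000/1001) = 31990959/10000 s.
Target frame: (31990959/10000) × (30) = 95972877/1000 ≈ 95972.877 → 95973.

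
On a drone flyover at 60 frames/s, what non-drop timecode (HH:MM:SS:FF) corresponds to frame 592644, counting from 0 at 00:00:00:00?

02:44:37:24

592644 ÷ 60 = 9877 full seconds, remainder 24 frames.
9877 s = 2 h 44 min 37 s.
Timecode: 02:44:37:24.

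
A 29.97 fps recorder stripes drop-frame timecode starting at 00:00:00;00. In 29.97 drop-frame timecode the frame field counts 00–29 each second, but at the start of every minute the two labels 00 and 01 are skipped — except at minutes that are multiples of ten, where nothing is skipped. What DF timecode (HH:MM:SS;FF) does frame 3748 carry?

00:02:05;02

Ten DF minutes hold 17982 frames, so frame 3748 lies in block 0 (frames 0–17981) with 3748 frames into that block.
The block's first minute is 1800 frames and the rest 1798 each; 3748 frames reaches minute 2, so 0 × 18 + 2 × 2 = 4 labels have been skipped so far.
Adding those back, label number 3748 + 4 = 3752 at 30 labels/s is 125 s + 2 f = 0 h 2 min 5 s frame 2, i.e. 00:02:05;02.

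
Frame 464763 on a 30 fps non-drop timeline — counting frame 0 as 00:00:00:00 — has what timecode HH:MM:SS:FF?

04:18:12:03

464763 ÷ 30 = 15492 full seconds, remainder 3 frames.
15492 s = 4 h 18 min 12 s.
Timecode: 04:18:12:03.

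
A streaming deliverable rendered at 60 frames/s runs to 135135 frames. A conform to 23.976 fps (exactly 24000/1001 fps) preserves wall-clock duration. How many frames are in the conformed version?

Target frames = source frames × (target rate / source rate) = 135135 × (24000/1001)/(60) = 135135 × 400/1001 = 54000.

54000 frames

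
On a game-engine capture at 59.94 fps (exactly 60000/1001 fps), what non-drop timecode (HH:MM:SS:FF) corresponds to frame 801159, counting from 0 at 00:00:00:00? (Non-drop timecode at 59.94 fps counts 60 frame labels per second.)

801159 ÷ 60 = 13352 full seconds, remainder 39 frames.
13352 s = 3 h 42 min 32 s.
Timecode: 03:42:32:39.

03:42:32:39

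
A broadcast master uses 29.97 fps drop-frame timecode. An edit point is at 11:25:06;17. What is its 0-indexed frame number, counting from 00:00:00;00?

As if non-drop at 30 labels/s: (11 × 3600 + 25 × 60 + 6) × 30 + 17 = 1233197.
Minute boundaries passed: 685; those not divisible by 10: 685 − 68 = 617; dropped labels = 2 × 617 = 1234.
Actual frame index = 1233197 − 1234 = 1231963.

1231963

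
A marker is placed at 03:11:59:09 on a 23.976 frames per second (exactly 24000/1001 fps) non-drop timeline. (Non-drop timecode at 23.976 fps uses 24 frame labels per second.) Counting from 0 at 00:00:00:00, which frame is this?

Total seconds to the label: (3 × 3600 + 11 × 60 + 59) = 11519.
Frame index = 11519 × 24 + 9 = 276465.

276465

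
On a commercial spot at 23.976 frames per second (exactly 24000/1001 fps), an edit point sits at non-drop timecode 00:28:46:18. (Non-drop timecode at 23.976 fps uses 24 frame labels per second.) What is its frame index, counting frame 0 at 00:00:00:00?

frame 41442

Total seconds to the label: (0 × 3600 + 28 × 60 + 46) = 1726.
Frame index = 1726 × 24 + 18 = 41442.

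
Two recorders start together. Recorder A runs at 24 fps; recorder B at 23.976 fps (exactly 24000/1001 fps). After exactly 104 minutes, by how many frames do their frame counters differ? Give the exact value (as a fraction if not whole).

11520/77 frames

104 min = 6240 s.
A emits 24 × 6240 = 149760 frames; B emits 24000/1001 × 6240 = 11520000/77.
Difference = 11520/77 frames (≈ 149.6104); B is behind A.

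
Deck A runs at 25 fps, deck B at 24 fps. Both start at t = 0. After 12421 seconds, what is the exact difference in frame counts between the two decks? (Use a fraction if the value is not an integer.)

A emits 25 × 12421 = 310525 frames; B emits 24 × 12421 = 298104.
Difference = 12421 frames; B is behind A.

12421 frames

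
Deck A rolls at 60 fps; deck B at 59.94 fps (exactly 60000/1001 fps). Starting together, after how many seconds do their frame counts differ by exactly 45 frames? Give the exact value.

750.75 seconds

The gap grows by |60000/1001 − 60| = 60/1001 frames per second.
Time for a 45-frame gap: 45 ÷ (60/1001) = 750.75 s.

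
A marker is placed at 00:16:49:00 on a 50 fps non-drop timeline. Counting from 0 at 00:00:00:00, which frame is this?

frame 50450

Total seconds to the label: (0 × 3600 + 16 × 60 + 49) = 1009.
Frame index = 1009 × 50 + 0 = 50450.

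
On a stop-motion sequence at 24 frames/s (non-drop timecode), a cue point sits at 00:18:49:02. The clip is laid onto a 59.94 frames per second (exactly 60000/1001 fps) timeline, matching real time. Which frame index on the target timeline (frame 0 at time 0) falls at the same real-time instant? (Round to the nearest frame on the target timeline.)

Source frame index: (0×3600 + 18×60 + 49) × 24 + 2 = 27098.
Real time: 27098 / (24) = 13549/12 s.
Target frame: (13549/12) × (60000/1001) = 67745000/1001 ≈ 67677.323 → 67677.

frame 67677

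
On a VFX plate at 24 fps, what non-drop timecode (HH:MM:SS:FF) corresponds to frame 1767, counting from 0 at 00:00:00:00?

1767 ÷ 24 = 73 full seconds, remainder 15 frames.
73 s = 0 h 1 min 13 s.
Timecode: 00:01:13:15.

00:01:13:15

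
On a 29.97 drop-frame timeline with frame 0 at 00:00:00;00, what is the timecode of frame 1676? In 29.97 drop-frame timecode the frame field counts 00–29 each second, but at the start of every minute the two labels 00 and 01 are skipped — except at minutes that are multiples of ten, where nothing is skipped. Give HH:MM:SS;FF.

00:00:55;26

Ten DF minutes hold 17982 frames, so frame 1676 lies in block 0 (frames 0–17981) with 1676 frames into that block.
The block's first minute is 1800 frames and the rest 1798 each; 1676 frames reaches minute 0, so 0 × 18 + 0 × 2 = 0 labels have been skipped so far.
Adding those back, label number 1676 + 0 = 1676 at 30 labels/s is 55 s + 26 f = 0 h 0 min 55 s frame 26, i.e. 00:00:55;26.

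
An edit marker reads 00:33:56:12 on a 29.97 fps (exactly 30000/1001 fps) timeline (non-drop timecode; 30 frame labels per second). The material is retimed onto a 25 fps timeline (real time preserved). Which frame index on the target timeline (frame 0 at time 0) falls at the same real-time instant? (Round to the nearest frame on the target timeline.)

frame 50961

Source frame index: (0×3600 + 33×60 + 56) × 30 + 12 = 61092.
Real time: 61092 / (30000/1001) = 5096091/2500 s.
Target frame: (5096091/2500) × (25) = 5096091/100 ≈ 50960.910 → 50961.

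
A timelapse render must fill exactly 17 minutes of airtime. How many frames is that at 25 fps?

25500 frames

17 min = 1020 s.
Frames = 1020 × 25 = 25500.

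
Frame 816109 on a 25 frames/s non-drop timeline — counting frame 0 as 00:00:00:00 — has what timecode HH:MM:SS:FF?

816109 ÷ 25 = 32644 full seconds, remainder 9 frames.
32644 s = 9 h 4 min 4 s.
Timecode: 09:04:04:09.

09:04:04:09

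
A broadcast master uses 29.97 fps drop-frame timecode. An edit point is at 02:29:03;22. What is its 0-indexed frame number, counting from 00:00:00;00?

As if non-drop at 30 labels/s: (2 × 3600 + 29 × 60 + 3) × 30 + 22 = 268312.
Minute boundaries passed: 149; those not divisible by 10: 149 − 14 = 135; dropped labels = 2 × 135 = 270.
Actual frame index = 268312 − 270 = 268042.

268042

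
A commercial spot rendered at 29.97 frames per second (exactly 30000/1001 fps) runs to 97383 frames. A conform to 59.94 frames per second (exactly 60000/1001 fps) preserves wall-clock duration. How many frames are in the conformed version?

194766 frames

Frames at target rate = 97383 × (60000/1001) / (30000/1001) = 194766.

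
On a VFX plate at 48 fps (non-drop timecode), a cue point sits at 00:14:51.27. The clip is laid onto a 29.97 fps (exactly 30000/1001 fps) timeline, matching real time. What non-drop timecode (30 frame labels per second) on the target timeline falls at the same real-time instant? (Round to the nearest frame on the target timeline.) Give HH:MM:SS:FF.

00:14:50:20

Source frame index: (0×3600 + 14×60 + 51) × 48 + 27 = 42795.
Real time: 42795 / (48) = 14265/16 s.
Target frame: (14265/16) × (30000/1001) = 26746875/1001 ≈ 26720.155 → 26720.
At 30 labels/s: frame 26720 → 00:14:50:20.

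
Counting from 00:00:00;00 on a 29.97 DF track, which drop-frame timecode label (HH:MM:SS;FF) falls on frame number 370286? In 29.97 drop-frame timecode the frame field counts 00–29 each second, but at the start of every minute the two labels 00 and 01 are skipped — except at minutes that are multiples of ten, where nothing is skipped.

Ten DF minutes hold 17982 frames, so frame 370286 lies in block 20 (frames 359640–377621) with 10646 frames into that block.
The block's first minute is 1800 frames and the rest 1798 each; 10646 frames reaches minute 5, so 20 × 18 + 5 × 2 = 370 labels have been skipped so far.
Adding those back, label number 370286 + 370 = 370656 at 30 labels/s is 12355 s + 6 f = 3 h 25 min 55 s frame 6, i.e. 03:25:55;06.

03:25:55;06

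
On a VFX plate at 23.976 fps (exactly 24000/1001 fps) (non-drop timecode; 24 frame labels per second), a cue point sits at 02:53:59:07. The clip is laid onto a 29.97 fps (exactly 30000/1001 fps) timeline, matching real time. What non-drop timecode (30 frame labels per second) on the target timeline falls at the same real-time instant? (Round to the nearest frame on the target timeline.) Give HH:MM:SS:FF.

Source frame index: (2×3600 + 53×60 + 59) × 24 + 7 = 250543.
Real time: 250543 / (24000/1001) = 250793543/24000 s.
Target frame: (250793543/24000) × (30000/1001) = 1252715/4 ≈ 313178.750 → 313179.
At 30 labels/s: frame 313179 → 02:53:59:09.

02:53:59:09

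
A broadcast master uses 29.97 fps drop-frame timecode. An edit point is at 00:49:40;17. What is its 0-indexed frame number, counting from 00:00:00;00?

As if non-drop at 30 labels/s: (0 × 3600 + 49 × 60 + 40) × 30 + 17 = 89417.
Minute boundaries passed: 49; those not divisible by 10: 49 − 4 = 45; dropped labels = 2 × 45 = 90.
Actual frame index = 89417 − 90 = 89327.

89327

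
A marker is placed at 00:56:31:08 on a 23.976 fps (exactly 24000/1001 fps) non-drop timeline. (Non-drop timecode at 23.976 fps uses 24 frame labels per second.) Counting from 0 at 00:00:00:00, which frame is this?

Total seconds to the label: (0 × 3600 + 56 × 60 + 31) = 3391.
Frame index = 3391 × 24 + 8 = 81392.

frame 81392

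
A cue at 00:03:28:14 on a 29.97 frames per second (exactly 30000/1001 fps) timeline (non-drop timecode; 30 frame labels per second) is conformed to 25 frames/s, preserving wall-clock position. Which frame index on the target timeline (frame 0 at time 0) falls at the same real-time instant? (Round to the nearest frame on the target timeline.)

frame 5217

Source frame index: (0×3600 + 3×60 + 28) × 30 + 14 = 6254.
Real time: 6254 / (30000/1001) = 3130127/15000 s.
Target frame: (3130127/15000) × (25) = 3130127/600 ≈ 5216.878 → 5217.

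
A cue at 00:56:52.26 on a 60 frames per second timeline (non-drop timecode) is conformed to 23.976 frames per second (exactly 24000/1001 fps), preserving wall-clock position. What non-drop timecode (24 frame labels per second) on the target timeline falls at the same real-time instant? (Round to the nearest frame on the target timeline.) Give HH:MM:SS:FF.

00:56:49:01

Source frame index: (0×3600 + 56×60 + 52) × 60 + 26 = 204746.
Real time: 204746 / (60) = 102373/30 s.
Target frame: (102373/30) × (24000/1001) = 81898400/1001 ≈ 81816.583 → 81817.
At 24 labels/s: frame 81817 → 00:56:49:01.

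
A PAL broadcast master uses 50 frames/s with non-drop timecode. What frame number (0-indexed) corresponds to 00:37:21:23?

Total seconds to the label: (0 × 3600 + 37 × 60 + 21) = 2241.
Frame index = 2241 × 50 + 23 = 112073.

frame 112073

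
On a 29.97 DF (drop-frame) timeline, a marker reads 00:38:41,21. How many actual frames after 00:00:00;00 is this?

69581

Complete 10-minute blocks: 3, each 17982 frames → 53946.
Remaining 8 whole minutes in the current block: 1800 + 7 × 1798 = 14386 frames.
Within the current minute: 41 × 30 + 21 − 2 = 1249 (labels ;00/;01 skipped at this minute). Total = 53946 + 14386 + 1249 = 69581.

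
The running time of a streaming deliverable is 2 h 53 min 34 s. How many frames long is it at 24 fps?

2 h 53 min 34 s = 10414 s.
Frames = 10414 × 24 = 249936.

249936 frames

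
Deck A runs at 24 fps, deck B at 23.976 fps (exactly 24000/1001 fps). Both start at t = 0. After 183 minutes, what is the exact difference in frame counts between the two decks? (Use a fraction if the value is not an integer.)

183 min = 10980 s.
A emits 24 × 10980 = 263520 frames; B emits 24000/1001 × 10980 = 263520000/1001.
Difference = 263520/1001 frames (≈ 263.2567); B is behind A.

263520/1001 frames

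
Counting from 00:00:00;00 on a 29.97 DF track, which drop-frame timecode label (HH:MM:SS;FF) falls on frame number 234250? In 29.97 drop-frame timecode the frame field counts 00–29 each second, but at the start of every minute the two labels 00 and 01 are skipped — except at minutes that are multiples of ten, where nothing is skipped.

02:10:16;04

Each 10-minute DF block holds 10 × 60 × 30 − 9 × 2 = 17982 frames. 234250 ÷ 17982 → 13 full blocks, remainder 484.
Within the partial block the first minute is 1800 frames and each further minute 1798, so 0 further minute boundaries passed. Total skipped labels = 18 × 13 + 2 × 0 = 234.
Non-drop label index = 234250 + 234 = 234484; at 30 labels/s that is 02:10:16:04, i.e. DF 02:10:16;04.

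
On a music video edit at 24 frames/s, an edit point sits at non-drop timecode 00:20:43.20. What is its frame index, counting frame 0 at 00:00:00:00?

29852

Total seconds to the label: (0 × 3600 + 20 × 60 + 43) = 1243.
Frame index = 1243 × 24 + 20 = 29852.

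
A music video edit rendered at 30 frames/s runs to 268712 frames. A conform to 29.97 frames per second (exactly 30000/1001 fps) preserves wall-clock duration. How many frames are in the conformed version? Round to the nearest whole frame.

268444 frames

Frames at target rate = 268712 × (30000/1001) / (30) = 268712000/1001 ≈ 268443.556.
Nearest whole frame: 268444.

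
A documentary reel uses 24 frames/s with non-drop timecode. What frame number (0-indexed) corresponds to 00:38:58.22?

frame 56134

Total seconds to the label: (0 × 3600 + 38 × 60 + 58) = 2338.
Frame index = 2338 × 24 + 22 = 56134.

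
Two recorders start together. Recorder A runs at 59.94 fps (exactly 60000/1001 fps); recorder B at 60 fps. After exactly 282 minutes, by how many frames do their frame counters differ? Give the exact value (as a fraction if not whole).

1015200/1001 frames

282 min = 16920 s.
A emits 60000/1001 × 16920 = 1015200000/1001 frames; B emits 60 × 16920 = 1015200.
Difference = 1015200/1001 frames (≈ 1014.1858); B is ahead of A.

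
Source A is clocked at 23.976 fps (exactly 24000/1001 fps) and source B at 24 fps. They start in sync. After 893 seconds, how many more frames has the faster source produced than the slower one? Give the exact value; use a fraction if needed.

A emits 24000/1001 × 893 = 21432000/1001 frames; B emits 24 × 893 = 21432.
Difference = 21432/1001 frames (≈ 21.4106); B is ahead of A.

21432/1001 frames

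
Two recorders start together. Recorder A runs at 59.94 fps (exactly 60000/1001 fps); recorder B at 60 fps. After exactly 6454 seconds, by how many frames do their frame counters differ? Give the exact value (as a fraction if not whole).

55320/143 frames

A emits 60000/1001 × 6454 = 55320000/143 frames; B emits 60 × 6454 = 387240.
Difference = 55320/143 frames (≈ 386.8531); B is ahead of A.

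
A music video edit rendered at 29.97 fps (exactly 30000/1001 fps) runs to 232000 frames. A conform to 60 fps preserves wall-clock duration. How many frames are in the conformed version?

Target frames = source frames × (target rate / source rate) = 232000 × (60)/(30000/1001) = 232000 × 1001/500 = 464464.

464464 frames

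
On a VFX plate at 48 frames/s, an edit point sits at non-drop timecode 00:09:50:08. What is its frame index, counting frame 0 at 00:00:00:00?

Total seconds to the label: (0 × 3600 + 9 × 60 + 50) = 590.
Frame index = 590 × 48 + 8 = 28328.

28328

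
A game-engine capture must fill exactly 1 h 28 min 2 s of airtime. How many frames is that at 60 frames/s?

316920 frames

1 h 28 min 2 s = 5282 s.
Frames = 5282 × 60 = 316920.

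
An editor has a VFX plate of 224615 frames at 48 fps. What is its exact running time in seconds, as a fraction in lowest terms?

Running time = 224615 ÷ (48) = 224615 × 1/48 = 224615/48 s.

224615/48 seconds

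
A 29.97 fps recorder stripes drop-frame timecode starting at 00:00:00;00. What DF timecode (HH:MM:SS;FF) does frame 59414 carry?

Each 10-minute DF block holds 10 × 60 × 30 − 9 × 2 = 17982 frames. 59414 ÷ 17982 → 3 full blocks, remainder 5468.
Within the partial block the first minute is 1800 frames and each further minute 1798, so 3 further minute boundaries passed. Total skipped labels = 18 × 3 + 2 × 3 = 60.
Non-drop label index = 59414 + 60 = 59474; at 30 labels/s that is 00:33:02:14, i.e. DF 00:33:02;14.

00:33:02;14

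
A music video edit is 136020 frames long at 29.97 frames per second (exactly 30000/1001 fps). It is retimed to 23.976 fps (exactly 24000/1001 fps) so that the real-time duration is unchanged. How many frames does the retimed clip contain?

108816 frames

Target frames = source frames × (target rate / source rate) = 136020 × (24000/1001)/(30000/1001) = 136020 × 4/5 = 108816.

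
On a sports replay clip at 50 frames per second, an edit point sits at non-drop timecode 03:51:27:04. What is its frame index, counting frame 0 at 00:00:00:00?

frame 694354

Total seconds to the label: (3 × 3600 + 51 × 60 + 27) = 13887.
Frame index = 13887 × 50 + 4 = 694354.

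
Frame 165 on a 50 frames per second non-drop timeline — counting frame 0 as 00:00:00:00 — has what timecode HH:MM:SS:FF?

00:00:03:15

165 ÷ 50 = 3 full seconds, remainder 15 frames.
3 s = 0 h 0 min 3 s.
Timecode: 00:00:03:15.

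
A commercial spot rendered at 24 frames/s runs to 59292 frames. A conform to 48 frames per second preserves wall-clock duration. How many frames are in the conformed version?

Target frames = source frames × (target rate / source rate) = 59292 × (48)/(24) = 59292 × 2 = 118584.

118584 frames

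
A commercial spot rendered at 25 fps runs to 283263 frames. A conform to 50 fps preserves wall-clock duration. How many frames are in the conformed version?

566526 frames

Target frames = source frames × (target rate / source rate) = 283263 × (50)/(25) = 283263 × 2 = 566526.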